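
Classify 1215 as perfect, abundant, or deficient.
deficient

Proper divisors of 1215: sum = 1 + 3 + 5 + 9 + 15 + 27 + 45 + 81 + 135 + 243 + 405 = 969
Since 969 < 1215, 1215 is deficient.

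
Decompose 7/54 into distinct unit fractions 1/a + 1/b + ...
1/8 + 1/216

Greedy algorithm:
7/54: ceiling(54/7) = 8, use 1/8
1/216: ceiling(216/1) = 216, use 1/216
Result: 7/54 = 1/8 + 1/216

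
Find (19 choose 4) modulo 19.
0

Using Lucas' theorem:
Write n=19 and k=4 in base 19:
n in base 19: [1, 0]
k in base 19: [0, 4]
C(19,4) mod 19 = ∏ C(n_i, k_i) mod 19
Digit binomials (mod 19): C(1,0) = 1; C(0,4) = 0 (k_i > n_i)
Product: 1 × 0 = 0 ≡ 0 (mod 19)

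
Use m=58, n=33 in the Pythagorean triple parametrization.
(2275, 3828, 4453)

Euclid's formula: a = m² - n², b = 2mn, c = m² + n²
m = 58, n = 33
a = 58² - 33² = 3364 - 1089 = 2275
b = 2 × 58 × 33 = 3828
c = 58² + 33² = 3364 + 1089 = 4453
Verification: 2275² + 3828² = 5175625 + 14653584 = 19829209 = 4453² ✓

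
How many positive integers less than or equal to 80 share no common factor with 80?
32

80 = 2^4 × 5
φ(n) = n × ∏(1 - 1/p) for each prime p dividing n
φ(80) = 80 × (1 - 1/2) × (1 - 1/5) = 32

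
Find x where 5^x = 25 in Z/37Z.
2

Baby-step giant-step with step n = ⌈√37⌉ = 7.
Baby steps 5^j mod 37 (j:value) for j=0..6: 0:1, 1:5, 2:25, 3:14, 4:33, 5:17, 6:11.
h = 25 is already in the table at j=2, so x = 2.
Check: 5^2 ≡ 25 (mod 37).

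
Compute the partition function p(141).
16670689208

p(n) counts ways to write n as a sum of positive integers (order ignored).
Euler's pentagonal recurrence: p(k) = p(k-1) + p(k-2) - p(k-5) - p(k-7) + p(k-12) + p(k-15) - ... (offsets j(3j∓1)/2, signs ++--, p(0)=1, p(<0)=0).
DP table for k = 0..140: p(0)=1, p(1)=1, p(2)=2, p(3)=3, p(4)=5, p(5)=7, p(6)=11, p(7)=15, p(8)=22, p(9)=30, p(10)=42, p(11)=56, p(12)=77, p(13)=101, p(14)=135, p(15)=176, p(16)=231, p(17)=297, p(18)=385, p(19)=490, p(20)=627, p(21)=792, p(22)=1002, p(23)=1255, p(24)=1575, p(25)=1958, p(26)=2436, p(27)=3010, p(28)=3718, p(29)=4565, p(30)=5604, p(31)=6842, p(32)=8349, p(33)=10143, p(34)=12310, p(35)=14883, p(36)=17977, p(37)=21637, p(38)=26015, p(39)=31185, p(40)=37338, p(41)=44583, p(42)=53174, p(43)=63261, p(44)=75175, p(45)=89134, p(46)=105558, p(47)=124754, p(48)=147273, p(49)=173525, p(50)=204226, p(51)=239943, p(52)=281589, p(53)=329931, p(54)=386155, p(55)=451276, p(56)=526823, p(57)=614154, p(58)=715220, p(59)=831820, p(60)=966467, p(61)=1121505, p(62)=1300156, p(63)=1505499, p(64)=1741630, p(65)=2012558, p(66)=2323520, p(67)=2679689, p(68)=3087735, p(69)=3554345, p(70)=4087968, p(71)=4697205, p(72)=5392783, p(73)=6185689, p(74)=7089500, p(75)=8118264, p(76)=9289091, p(77)=10619863, p(78)=12132164, p(79)=13848650, p(80)=15796476, p(81)=18004327, p(82)=20506255, p(83)=23338469, p(84)=26543660, p(85)=30167357, p(86)=34262962, p(87)=38887673, p(88)=44108109, p(89)=49995925, p(90)=56634173, p(91)=64112359, p(92)=72533807, p(93)=82010177, p(94)=92669720, p(95)=104651419, p(96)=118114304, p(97)=133230930, p(98)=150198136, p(99)=169229875, p(100)=190569292, p(101)=214481126, p(102)=241265379, p(103)=271248950, p(104)=304801365, p(105)=342325709, p(106)=384276336, p(107)=431149389, p(108)=483502844, p(109)=541946240, p(110)=607163746, p(111)=679903203, p(112)=761002156, p(113)=851376628, p(114)=952050665, p(115)=1064144451, p(116)=1188908248, p(117)=1327710076, p(118)=1482074143, p(119)=1653668665, p(120)=1844349560, p(121)=2056148051, p(122)=2291320912, p(123)=2552338241, p(124)=2841940500, p(125)=3163127352, p(126)=3519222692, p(127)=3913864295, p(128)=4351078600, p(129)=4835271870, p(130)=5371315400, p(131)=5964539504, p(132)=6620830889, p(133)=7346629512, p(134)=8149040695, p(135)=9035836076, p(136)=10015581680, p(137)=11097645016, p(138)=12292341831, p(139)=13610949895, p(140)=15065878135.
Final step: p(141) = p(140) + p(139) - p(136) - p(134) + p(129) + p(126) - p(119) - p(115) + p(106) + p(101) - p(90) - p(84) + p(71) + p(64) - p(49) - p(41) + p(24) + p(15)
= 15065878135 + 13610949895 - 10015581680 - 8149040695 + 4835271870 + 3519222692 - 1653668665 - 1064144451 + 384276336 + 214481126 - 56634173 - 26543660 + 4697205 + 1741630 - 173525 - 44583 + 1575 + 176
= 16670689208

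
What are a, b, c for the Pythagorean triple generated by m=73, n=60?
(1729, 8760, 8929)

Euclid's formula: a = m² - n², b = 2mn, c = m² + n²
m = 73, n = 60
a = 73² - 60² = 5329 - 3600 = 1729
b = 2 × 73 × 60 = 8760
c = 73² + 60² = 5329 + 3600 = 8929
Verification: 1729² + 8760² = 2989441 + 76737600 = 79727041 = 8929² ✓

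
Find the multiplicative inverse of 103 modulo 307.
155

gcd(103, 307) = 1, so the inverse exists.
Extended Euclidean algorithm on (307, 103):
307 = 2 × 103 + 101  ⟹  101 = (1)·307 + (-2)·103
103 = 1 × 101 + 2  ⟹  2 = (-1)·307 + (3)·103
101 = 50 × 2 + 1  ⟹  1 = (51)·307 + (-152)·103
So (-152)·103 ≡ 1 (mod 307), i.e. 103^(-1) ≡ -152 ≡ 155 (mod 307).
Check: 103 × 155 = 15965 ≡ 1 (mod 307)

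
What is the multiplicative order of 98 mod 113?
4

113 is prime, so ord(98) divides φ(113) = 112.
Divisors of 112: 1, 2, 4, 7, 8, 14, 16, 28, 56, 112.
Repeated squaring: 98^1 ≡ 98, 98^2 ≡ 112, 98^4 ≡ 1, 98^8 ≡ 1, 98^16 ≡ 1, 98^32 ≡ 1, 98^64 ≡ 1 (mod 113).
Test 98^d mod 113 for each divisor d in increasing order:
98^1 ≡ 98
98^2 ≡ 112
98^4 ≡ 1  ← first divisor giving 1
The order is 4.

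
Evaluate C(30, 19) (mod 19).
1

Using Lucas' theorem:
Write n=30 and k=19 in base 19:
n in base 19: [1, 11]
k in base 19: [1, 0]
C(30,19) mod 19 = ∏ C(n_i, k_i) mod 19
Digit binomials (mod 19): C(1,1) = 1; C(11,0) = 1
Product: 1 × 1 = 1 ≡ 1 (mod 19)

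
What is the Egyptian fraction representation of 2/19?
1/10 + 1/190

Greedy algorithm:
2/19: ceiling(19/2) = 10, use 1/10
1/190: ceiling(190/1) = 190, use 1/190
Result: 2/19 = 1/10 + 1/190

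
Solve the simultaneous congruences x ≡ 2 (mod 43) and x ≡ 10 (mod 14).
346

Using Chinese Remainder Theorem:
M = 43 × 14 = 602
M1 = 14, M2 = 43
y1 = 14^(-1) mod 43 = 40
y2 = 43^(-1) mod 14 = 1
x = (2×14×40 + 10×43×1) mod 602 = 346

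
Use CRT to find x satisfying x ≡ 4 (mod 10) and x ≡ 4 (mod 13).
4

Using Chinese Remainder Theorem:
M = 10 × 13 = 130
M1 = 13, M2 = 10
y1 = 13^(-1) mod 10 = 7
y2 = 10^(-1) mod 13 = 4
x = (4×13×7 + 4×10×4) mod 130 = 4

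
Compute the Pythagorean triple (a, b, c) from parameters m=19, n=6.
(325, 228, 397)

Euclid's formula: a = m² - n², b = 2mn, c = m² + n²
m = 19, n = 6
a = 19² - 6² = 361 - 36 = 325
b = 2 × 19 × 6 = 228
c = 19² + 6² = 361 + 36 = 397
Verification: 325² + 228² = 105625 + 51984 = 157609 = 397² ✓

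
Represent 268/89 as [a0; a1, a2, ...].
[3; 89]

Euclidean algorithm steps:
268 = 3 × 89 + 1
89 = 89 × 1 + 0
Continued fraction: [3; 89]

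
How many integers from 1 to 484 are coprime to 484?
220

484 = 2^2 × 11^2
φ(n) = n × ∏(1 - 1/p) for each prime p dividing n
φ(484) = 484 × (1 - 1/2) × (1 - 1/11) = 220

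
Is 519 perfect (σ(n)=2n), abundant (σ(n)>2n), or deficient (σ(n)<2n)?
deficient

Proper divisors of 519: sum = 1 + 3 + 173 = 177
Since 177 < 519, 519 is deficient.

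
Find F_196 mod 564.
3

Matrix identity: Q^n = [[F_(n+1), F_n], [F_n, F_(n-1)]] with Q = [[1,1],[1,0]].
n = 196 = 11000100₂. Square-and-multiply, entries mod 564:
Q^1 = [[1,1],[1,0]]
Q^3 = (Q^1)²·Q = [[3,2],[2,1]]
Q^6 = (Q^3)² = [[13,8],[8,5]]
Q^12 = (Q^6)² = [[233,144],[144,89]]
Q^24 = (Q^12)² = [[13,120],[120,457]]
Q^49 = (Q^24)²·Q = [[469,469],[469,0]]
Q^98 = (Q^49)² = [[2,1],[1,1]]
Q^196 = (Q^98)² = [[5,3],[3,2]]
F_196 mod 564 = Q^196[0][1] = 3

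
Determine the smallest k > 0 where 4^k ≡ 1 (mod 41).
10

41 is prime, so ord(4) divides φ(41) = 40.
Divisors of 40: 1, 2, 4, 5, 8, 10, 20, 40.
Repeated squaring: 4^1 ≡ 4, 4^2 ≡ 16, 4^4 ≡ 10, 4^8 ≡ 18, 4^16 ≡ 37, 4^32 ≡ 16 (mod 41).
Test 4^d mod 41 for each divisor d in increasing order:
4^1 ≡ 4
4^2 ≡ 16
4^4 ≡ 10
4^5 = 4^4·4^1 ≡ 40
4^8 ≡ 18
4^10 = 4^8·4^2 ≡ 1  ← first divisor giving 1
The order is 10.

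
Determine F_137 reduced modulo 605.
277

Matrix identity: Q^n = [[F_(n+1), F_n], [F_n, F_(n-1)]] with Q = [[1,1],[1,0]].
n = 137 = 10001001₂. Square-and-multiply, entries mod 605:
Q^1 = [[1,1],[1,0]]
Q^2 = (Q^1)² = [[2,1],[1,1]]
Q^4 = (Q^2)² = [[5,3],[3,2]]
Q^8 = (Q^4)² = [[34,21],[21,13]]
Q^17 = (Q^8)²·Q = [[164,387],[387,382]]
Q^34 = (Q^17)² = [[5,157],[157,453]]
Q^68 = (Q^34)² = [[474,516],[516,563]]
Q^137 = (Q^68)²·Q = [[549,277],[277,272]]
F_137 mod 605 = Q^137[0][1] = 277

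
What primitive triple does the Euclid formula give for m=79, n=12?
(6097, 1896, 6385)

Euclid's formula: a = m² - n², b = 2mn, c = m² + n²
m = 79, n = 12
a = 79² - 12² = 6241 - 144 = 6097
b = 2 × 79 × 12 = 1896
c = 79² + 12² = 6241 + 144 = 6385
Verification: 6097² + 1896² = 37173409 + 3594816 = 40768225 = 6385² ✓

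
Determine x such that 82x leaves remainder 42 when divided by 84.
x ≡ 21 (mod 42)

gcd(82, 84) = 2, which divides 42, so solutions exist.
Divide through by 2: 41x ≡ 21 (mod 42).
Find 41^(-1) mod 42 by the extended Euclidean algorithm:
42 = 1 × 41 + 1  ⟹  1 = (1)·42 + (-1)·41
So (-1)·41 ≡ 1 (mod 42), i.e. 41^(-1) ≡ -1 ≡ 41 (mod 42).
x ≡ 41 × 21 = 861 ≡ 21 (mod 42).
Check: 82 × 21 = 1722 ≡ 42 (mod 84).
x ≡ 21 (mod 42), giving 2 solutions mod 84.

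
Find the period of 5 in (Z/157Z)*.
156

157 is prime, so ord(5) divides φ(157) = 156.
Divisors of 156: 1, 2, 3, 4, 6, 12, 13, 26, 39, 52, 78, 156.
Repeated squaring: 5^1 ≡ 5, 5^2 ≡ 25, 5^4 ≡ 154, 5^8 ≡ 9, 5^16 ≡ 81, 5^32 ≡ 124, 5^64 ≡ 147, 5^128 ≡ 100 (mod 157).
Test 5^d mod 157 for each divisor d in increasing order:
5^1 ≡ 5
5^2 ≡ 25
5^3 = 5^2·5^1 ≡ 125
5^4 ≡ 154
5^6 = 5^4·5^2 ≡ 82
5^12 = 5^8·5^4 ≡ 130
5^13 = 5^8·5^4·5^1 ≡ 22
5^26 = 5^16·5^8·5^2 ≡ 13
5^39 = 5^32·5^4·5^2·5^1 ≡ 129
5^52 = 5^32·5^16·5^4 ≡ 12
5^78 = 5^64·5^8·5^4·5^2 ≡ 156
5^156 = 5^128·5^16·5^8·5^4 ≡ 1  ← first divisor giving 1
The order is 156.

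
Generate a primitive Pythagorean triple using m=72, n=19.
(4823, 2736, 5545)

Euclid's formula: a = m² - n², b = 2mn, c = m² + n²
m = 72, n = 19
a = 72² - 19² = 5184 - 361 = 4823
b = 2 × 72 × 19 = 2736
c = 72² + 19² = 5184 + 361 = 5545
Verification: 4823² + 2736² = 23261329 + 7485696 = 30747025 = 5545² ✓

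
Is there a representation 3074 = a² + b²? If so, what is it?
7² + 55² (a=7, b=55)

Factorization: 3074 = 2 × 29 × 53
By Fermat: n is sum of two squares iff every prime p ≡ 3 (mod 4) appears to even power.
All primes ≡ 3 (mod 4) appear to even power.
Search a = 0, 1, 2, … for 3074 - a² a perfect square: first hit at a = 7: 3074 - 49 = 3025 = 55².
3074 = 7² + 55² = 49 + 3025 ✓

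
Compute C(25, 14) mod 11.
2

Using Lucas' theorem:
Write n=25 and k=14 in base 11:
n in base 11: [2, 3]
k in base 11: [1, 3]
C(25,14) mod 11 = ∏ C(n_i, k_i) mod 11
Digit binomials (mod 11): C(2,1) = 2; C(3,3) = 1
Product: 2 × 1 = 2 ≡ 2 (mod 11)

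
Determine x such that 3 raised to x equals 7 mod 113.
8

Baby-step giant-step with step n = ⌈√113⌉ = 11.
Baby steps 3^j mod 113 (j:value) for j=0..10: 0:1, 1:3, 2:9, 3:27, 4:81, 5:17, 6:51, 7:40, 8:7, 9:21, 10:63.
h = 7 is already in the table at j=8, so x = 8.
Check: 3^8 ≡ 7 (mod 113).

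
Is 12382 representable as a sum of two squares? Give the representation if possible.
Not possible

Factorization: 12382 = 2 × 41 × 151
By Fermat: n is sum of two squares iff every prime p ≡ 3 (mod 4) appears to even power.
Prime(s) ≡ 3 (mod 4) with odd exponent: [(151, 1)]
Therefore 12382 cannot be expressed as a² + b².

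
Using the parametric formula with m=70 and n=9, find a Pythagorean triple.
(4819, 1260, 4981)

Euclid's formula: a = m² - n², b = 2mn, c = m² + n²
m = 70, n = 9
a = 70² - 9² = 4900 - 81 = 4819
b = 2 × 70 × 9 = 1260
c = 70² + 9² = 4900 + 81 = 4981
Verification: 4819² + 1260² = 23222761 + 1587600 = 24810361 = 4981² ✓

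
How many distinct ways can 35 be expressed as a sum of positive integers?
14883

p(n) counts ways to write n as a sum of positive integers (order ignored).
Euler's pentagonal recurrence: p(k) = p(k-1) + p(k-2) - p(k-5) - p(k-7) + p(k-12) + p(k-15) - ... (offsets j(3j∓1)/2, signs ++--, p(0)=1, p(<0)=0).
DP table for k = 0..34: p(0)=1, p(1)=1, p(2)=2, p(3)=3, p(4)=5, p(5)=7, p(6)=11, p(7)=15, p(8)=22, p(9)=30, p(10)=42, p(11)=56, p(12)=77, p(13)=101, p(14)=135, p(15)=176, p(16)=231, p(17)=297, p(18)=385, p(19)=490, p(20)=627, p(21)=792, p(22)=1002, p(23)=1255, p(24)=1575, p(25)=1958, p(26)=2436, p(27)=3010, p(28)=3718, p(29)=4565, p(30)=5604, p(31)=6842, p(32)=8349, p(33)=10143, p(34)=12310.
Final step: p(35) = p(34) + p(33) - p(30) - p(28) + p(23) + p(20) - p(13) - p(9) + p(0)
= 12310 + 10143 - 5604 - 3718 + 1255 + 627 - 101 - 30 + 1
= 14883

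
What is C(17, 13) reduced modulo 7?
0

Using Lucas' theorem:
Write n=17 and k=13 in base 7:
n in base 7: [2, 3]
k in base 7: [1, 6]
C(17,13) mod 7 = ∏ C(n_i, k_i) mod 7
Digit binomials (mod 7): C(2,1) = 2; C(3,6) = 0 (k_i > n_i)
Product: 2 × 0 = 0 ≡ 0 (mod 7)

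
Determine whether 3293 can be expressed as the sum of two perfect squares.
22² + 53² (a=22, b=53)

Factorization: 3293 = 37 × 89
By Fermat: n is sum of two squares iff every prime p ≡ 3 (mod 4) appears to even power.
All primes ≡ 3 (mod 4) appear to even power.
Search a = 0, 1, 2, … for 3293 - a² a perfect square: first hit at a = 22: 3293 - 484 = 2809 = 53².
3293 = 22² + 53² = 484 + 2809 ✓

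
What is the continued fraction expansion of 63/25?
[2; 1, 1, 12]

Euclidean algorithm steps:
63 = 2 × 25 + 13
25 = 1 × 13 + 12
13 = 1 × 12 + 1
12 = 12 × 1 + 0
Continued fraction: [2; 1, 1, 12]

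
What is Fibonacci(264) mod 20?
8

Matrix identity: Q^n = [[F_(n+1), F_n], [F_n, F_(n-1)]] with Q = [[1,1],[1,0]].
n = 264 = 100001000₂. Square-and-multiply, entries mod 20:
Q^1 = [[1,1],[1,0]]
Q^2 = (Q^1)² = [[2,1],[1,1]]
Q^4 = (Q^2)² = [[5,3],[3,2]]
Q^8 = (Q^4)² = [[14,1],[1,13]]
Q^16 = (Q^8)² = [[17,7],[7,10]]
Q^33 = (Q^16)²·Q = [[7,18],[18,9]]
Q^66 = (Q^33)² = [[13,8],[8,5]]
Q^132 = (Q^66)² = [[13,4],[4,9]]
Q^264 = (Q^132)² = [[5,8],[8,17]]
F_264 mod 20 = Q^264[0][1] = 8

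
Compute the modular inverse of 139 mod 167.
161

gcd(139, 167) = 1, so the inverse exists.
Extended Euclidean algorithm on (167, 139):
167 = 1 × 139 + 28  ⟹  28 = (1)·167 + (-1)·139
139 = 4 × 28 + 27  ⟹  27 = (-4)·167 + (5)·139
28 = 1 × 27 + 1  ⟹  1 = (5)·167 + (-6)·139
So (-6)·139 ≡ 1 (mod 167), i.e. 139^(-1) ≡ -6 ≡ 161 (mod 167).
Check: 139 × 161 = 22379 ≡ 1 (mod 167)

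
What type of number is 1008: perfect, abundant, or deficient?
abundant

Proper divisors of 1008: sum = 1 + 2 + 3 + 4 + 6 + 7 + 8 + 9 + ... + 168 + 252 + 336 + 504 (29 divisors) = 2216
Since 2216 > 1008, 1008 is abundant.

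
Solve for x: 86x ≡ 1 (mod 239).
214

gcd(86, 239) = 1, so the inverse exists.
Extended Euclidean algorithm on (239, 86):
239 = 2 × 86 + 67  ⟹  67 = (1)·239 + (-2)·86
86 = 1 × 67 + 19  ⟹  19 = (-1)·239 + (3)·86
67 = 3 × 19 + 10  ⟹  10 = (4)·239 + (-11)·86
19 = 1 × 10 + 9  ⟹  9 = (-5)·239 + (14)·86
10 = 1 × 9 + 1  ⟹  1 = (9)·239 + (-25)·86
So (-25)·86 ≡ 1 (mod 239), i.e. 86^(-1) ≡ -25 ≡ 214 (mod 239).
Check: 86 × 214 = 18404 ≡ 1 (mod 239)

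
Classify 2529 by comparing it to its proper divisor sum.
deficient

Proper divisors of 2529: sum = 1 + 3 + 9 + 281 + 843 = 1137
Since 1137 < 2529, 2529 is deficient.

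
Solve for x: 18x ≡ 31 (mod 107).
x ≡ 79 (mod 107)

gcd(18, 107) = 1, which divides 31, so solutions exist.
Find 18^(-1) mod 107 by the extended Euclidean algorithm:
107 = 5 × 18 + 17  ⟹  17 = (1)·107 + (-5)·18
18 = 1 × 17 + 1  ⟹  1 = (-1)·107 + (6)·18
So (6)·18 ≡ 1 (mod 107), i.e. 18^(-1) ≡ 6 (mod 107).
x ≡ 6 × 31 = 186 ≡ 79 (mod 107).
Check: 18 × 79 = 1422 ≡ 31 (mod 107).
Unique solution: x ≡ 79 (mod 107)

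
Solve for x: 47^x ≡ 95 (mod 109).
47

Baby-step giant-step with step n = ⌈√109⌉ = 11.
Baby steps 47^j mod 109 (j:value) for j=0..10: 0:1, 1:47, 2:29, 3:55, 4:78, 5:69, 6:82, 7:39, 8:89, 9:41, 10:74.
Giant-step multiplier: 47^(-11) ≡ 47^(108-11) = 47^97 ≡ 98 (mod 109).
Giant steps γ_i = 95·98^i mod 109: γ_0=95, γ_1=45, γ_2=50, γ_3=104, γ_4=55 (in table at j=3).
x = i·n + j = 4·11 + 3 = 47.
Check: 47^47 ≡ 95 (mod 109).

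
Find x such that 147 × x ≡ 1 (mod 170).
133

gcd(147, 170) = 1, so the inverse exists.
Extended Euclidean algorithm on (170, 147):
170 = 1 × 147 + 23  ⟹  23 = (1)·170 + (-1)·147
147 = 6 × 23 + 9  ⟹  9 = (-6)·170 + (7)·147
23 = 2 × 9 + 5  ⟹  5 = (13)·170 + (-15)·147
9 = 1 × 5 + 4  ⟹  4 = (-19)·170 + (22)·147
5 = 1 × 4 + 1  ⟹  1 = (32)·170 + (-37)·147
So (-37)·147 ≡ 1 (mod 170), i.e. 147^(-1) ≡ -37 ≡ 133 (mod 170).
Check: 147 × 133 = 19551 ≡ 1 (mod 170)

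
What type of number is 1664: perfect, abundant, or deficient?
abundant

Proper divisors of 1664: sum = 1 + 2 + 4 + 8 + 13 + 16 + 26 + 32 + 52 + 64 + 104 + 128 + 208 + 416 + 832 = 1906
Since 1906 > 1664, 1664 is abundant.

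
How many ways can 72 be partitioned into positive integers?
5392783

p(n) counts ways to write n as a sum of positive integers (order ignored).
Euler's pentagonal recurrence: p(k) = p(k-1) + p(k-2) - p(k-5) - p(k-7) + p(k-12) + p(k-15) - ... (offsets j(3j∓1)/2, signs ++--, p(0)=1, p(<0)=0).
DP table for k = 0..71: p(0)=1, p(1)=1, p(2)=2, p(3)=3, p(4)=5, p(5)=7, p(6)=11, p(7)=15, p(8)=22, p(9)=30, p(10)=42, p(11)=56, p(12)=77, p(13)=101, p(14)=135, p(15)=176, p(16)=231, p(17)=297, p(18)=385, p(19)=490, p(20)=627, p(21)=792, p(22)=1002, p(23)=1255, p(24)=1575, p(25)=1958, p(26)=2436, p(27)=3010, p(28)=3718, p(29)=4565, p(30)=5604, p(31)=6842, p(32)=8349, p(33)=10143, p(34)=12310, p(35)=14883, p(36)=17977, p(37)=21637, p(38)=26015, p(39)=31185, p(40)=37338, p(41)=44583, p(42)=53174, p(43)=63261, p(44)=75175, p(45)=89134, p(46)=105558, p(47)=124754, p(48)=147273, p(49)=173525, p(50)=204226, p(51)=239943, p(52)=281589, p(53)=329931, p(54)=386155, p(55)=451276, p(56)=526823, p(57)=614154, p(58)=715220, p(59)=831820, p(60)=966467, p(61)=1121505, p(62)=1300156, p(63)=1505499, p(64)=1741630, p(65)=2012558, p(66)=2323520, p(67)=2679689, p(68)=3087735, p(69)=3554345, p(70)=4087968, p(71)=4697205.
Final step: p(72) = p(71) + p(70) - p(67) - p(65) + p(60) + p(57) - p(50) - p(46) + p(37) + p(32) - p(21) - p(15) + p(2)
= 4697205 + 4087968 - 2679689 - 2012558 + 966467 + 614154 - 204226 - 105558 + 21637 + 8349 - 792 - 176 + 2
= 5392783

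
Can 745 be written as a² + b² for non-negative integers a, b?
4² + 27² (a=4, b=27)

Factorization: 745 = 5 × 149
By Fermat: n is sum of two squares iff every prime p ≡ 3 (mod 4) appears to even power.
All primes ≡ 3 (mod 4) appear to even power.
Search a = 0, 1, 2, … for 745 - a² a perfect square: first hit at a = 4: 745 - 16 = 729 = 27².
745 = 4² + 27² = 16 + 729 ✓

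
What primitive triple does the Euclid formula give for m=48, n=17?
(2015, 1632, 2593)

Euclid's formula: a = m² - n², b = 2mn, c = m² + n²
m = 48, n = 17
a = 48² - 17² = 2304 - 289 = 2015
b = 2 × 48 × 17 = 1632
c = 48² + 17² = 2304 + 289 = 2593
Verification: 2015² + 1632² = 4060225 + 2663424 = 6723649 = 2593² ✓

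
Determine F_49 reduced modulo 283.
6

Matrix identity: Q^n = [[F_(n+1), F_n], [F_n, F_(n-1)]] with Q = [[1,1],[1,0]].
n = 49 = 110001₂. Square-and-multiply, entries mod 283:
Q^1 = [[1,1],[1,0]]
Q^3 = (Q^1)²·Q = [[3,2],[2,1]]
Q^6 = (Q^3)² = [[13,8],[8,5]]
Q^12 = (Q^6)² = [[233,144],[144,89]]
Q^24 = (Q^12)² = [[30,239],[239,74]]
Q^49 = (Q^24)²·Q = [[241,6],[6,235]]
F_49 mod 283 = Q^49[0][1] = 6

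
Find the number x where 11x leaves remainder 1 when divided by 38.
7

gcd(11, 38) = 1, so the inverse exists.
Extended Euclidean algorithm on (38, 11):
38 = 3 × 11 + 5  ⟹  5 = (1)·38 + (-3)·11
11 = 2 × 5 + 1  ⟹  1 = (-2)·38 + (7)·11
So (7)·11 ≡ 1 (mod 38), i.e. 11^(-1) ≡ 7 (mod 38).
Check: 11 × 7 = 77 ≡ 1 (mod 38)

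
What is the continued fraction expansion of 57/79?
[0; 1, 2, 1, 1, 2, 4]

Euclidean algorithm steps:
57 = 0 × 79 + 57
79 = 1 × 57 + 22
57 = 2 × 22 + 13
22 = 1 × 13 + 9
13 = 1 × 9 + 4
9 = 2 × 4 + 1
4 = 4 × 1 + 0
Continued fraction: [0; 1, 2, 1, 1, 2, 4]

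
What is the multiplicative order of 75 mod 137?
136

137 is prime, so ord(75) divides φ(137) = 136.
Divisors of 136: 1, 2, 4, 8, 17, 34, 68, 136.
Repeated squaring: 75^1 ≡ 75, 75^2 ≡ 8, 75^4 ≡ 64, 75^8 ≡ 123, 75^16 ≡ 59, 75^32 ≡ 56, 75^64 ≡ 122, 75^128 ≡ 88 (mod 137).
Test 75^d mod 137 for each divisor d in increasing order:
75^1 ≡ 75
75^2 ≡ 8
75^4 ≡ 64
75^8 ≡ 123
75^17 = 75^16·75^1 ≡ 41
75^34 = 75^32·75^2 ≡ 37
75^68 = 75^64·75^4 ≡ 136
75^136 = 75^128·75^8 ≡ 1  ← first divisor giving 1
The order is 136.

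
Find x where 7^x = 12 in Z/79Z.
9

Baby-step giant-step with step n = ⌈√79⌉ = 9.
Baby steps 7^j mod 79 (j:value) for j=0..8: 0:1, 1:7, 2:49, 3:27, 4:31, 5:59, 6:18, 7:47, 8:13.
Giant-step multiplier: 7^(-9) ≡ 7^(78-9) = 7^69 ≡ 33 (mod 79).
Giant steps γ_i = 12·33^i mod 79: γ_0=12, γ_1=1 (in table at j=0).
x = i·n + j = 1·9 + 0 = 9.
Check: 7^9 ≡ 12 (mod 79).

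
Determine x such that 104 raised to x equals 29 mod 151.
114

Baby-step giant-step with step n = ⌈√151⌉ = 13.
Baby steps 104^j mod 151 (j:value) for j=0..12: 0:1, 1:104, 2:95, 3:65, 4:116, 5:135, 6:148, 7:141, 8:17, 9:107, 10:105, 11:48, 12:9.
Giant-step multiplier: 104^(-13) ≡ 104^(150-13) = 104^137 ≡ 146 (mod 151).
Giant steps γ_i = 29·146^i mod 151: γ_0=29, γ_1=6, γ_2=121, γ_3=150, γ_4=5, γ_5=126, γ_6=125, γ_7=130, γ_8=105 (in table at j=10).
x = i·n + j = 8·13 + 10 = 114.
Check: 104^114 ≡ 29 (mod 151).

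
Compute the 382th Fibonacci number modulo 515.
326

Matrix identity: Q^n = [[F_(n+1), F_n], [F_n, F_(n-1)]] with Q = [[1,1],[1,0]].
n = 382 = 101111110₂. Square-and-multiply, entries mod 515:
Q^1 = [[1,1],[1,0]]
Q^2 = (Q^1)² = [[2,1],[1,1]]
Q^5 = (Q^2)²·Q = [[8,5],[5,3]]
Q^11 = (Q^5)²·Q = [[144,89],[89,55]]
Q^23 = (Q^11)²·Q = [[18,332],[332,201]]
Q^47 = (Q^23)²·Q = [[431,338],[338,93]]
Q^95 = (Q^47)²·Q = [[227,275],[275,467]]
Q^191 = (Q^95)²·Q = [[249,464],[464,300]]
Q^382 = (Q^191)² = [[227,326],[326,416]]
F_382 mod 515 = Q^382[0][1] = 326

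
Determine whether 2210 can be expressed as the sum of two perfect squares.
1² + 47² (a=1, b=47)

Factorization: 2210 = 2 × 5 × 13 × 17
By Fermat: n is sum of two squares iff every prime p ≡ 3 (mod 4) appears to even power.
All primes ≡ 3 (mod 4) appear to even power.
Search a = 0, 1, 2, … for 2210 - a² a perfect square: first hit at a = 1: 2210 - 1 = 2209 = 47².
2210 = 1² + 47² = 1 + 2209 ✓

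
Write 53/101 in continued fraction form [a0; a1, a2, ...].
[0; 1, 1, 9, 1, 1, 2]

Euclidean algorithm steps:
53 = 0 × 101 + 53
101 = 1 × 53 + 48
53 = 1 × 48 + 5
48 = 9 × 5 + 3
5 = 1 × 3 + 2
3 = 1 × 2 + 1
2 = 2 × 1 + 0
Continued fraction: [0; 1, 1, 9, 1, 1, 2]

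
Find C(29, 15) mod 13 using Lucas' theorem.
6

Using Lucas' theorem:
Write n=29 and k=15 in base 13:
n in base 13: [2, 3]
k in base 13: [1, 2]
C(29,15) mod 13 = ∏ C(n_i, k_i) mod 13
Digit binomials (mod 13): C(2,1) = 2; C(3,2) = 3
Product: 2 × 3 = 6 ≡ 6 (mod 13)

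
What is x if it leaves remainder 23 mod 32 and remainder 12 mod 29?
215

Using Chinese Remainder Theorem:
M = 32 × 29 = 928
M1 = 29, M2 = 32
y1 = 29^(-1) mod 32 = 21
y2 = 32^(-1) mod 29 = 10
x = (23×29×21 + 12×32×10) mod 928 = 215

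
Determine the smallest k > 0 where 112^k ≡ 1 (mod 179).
178

179 is prime, so ord(112) divides φ(179) = 178.
Divisors of 178: 1, 2, 89, 178.
Repeated squaring: 112^1 ≡ 112, 112^2 ≡ 14, 112^4 ≡ 17, 112^8 ≡ 110, 112^16 ≡ 107, 112^32 ≡ 172, 112^64 ≡ 49, 112^128 ≡ 74 (mod 179).
Test 112^d mod 179 for each divisor d in increasing order:
112^1 ≡ 112
112^2 ≡ 14
112^89 = 112^64·112^16·112^8·112^1 ≡ 178
112^178 = 112^128·112^32·112^16·112^2 ≡ 1  ← first divisor giving 1
The order is 178.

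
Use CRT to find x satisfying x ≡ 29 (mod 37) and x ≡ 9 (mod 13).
399

Using Chinese Remainder Theorem:
M = 37 × 13 = 481
M1 = 13, M2 = 37
y1 = 13^(-1) mod 37 = 20
y2 = 37^(-1) mod 13 = 6
x = (29×13×20 + 9×37×6) mod 481 = 399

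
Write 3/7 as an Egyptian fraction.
1/3 + 1/11 + 1/231

Greedy algorithm:
3/7: ceiling(7/3) = 3, use 1/3
2/21: ceiling(21/2) = 11, use 1/11
1/231: ceiling(231/1) = 231, use 1/231
Result: 3/7 = 1/3 + 1/11 + 1/231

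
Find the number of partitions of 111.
679903203

p(n) counts ways to write n as a sum of positive integers (order ignored).
Euler's pentagonal recurrence: p(k) = p(k-1) + p(k-2) - p(k-5) - p(k-7) + p(k-12) + p(k-15) - ... (offsets j(3j∓1)/2, signs ++--, p(0)=1, p(<0)=0).
DP table for k = 0..110: p(0)=1, p(1)=1, p(2)=2, p(3)=3, p(4)=5, p(5)=7, p(6)=11, p(7)=15, p(8)=22, p(9)=30, p(10)=42, p(11)=56, p(12)=77, p(13)=101, p(14)=135, p(15)=176, p(16)=231, p(17)=297, p(18)=385, p(19)=490, p(20)=627, p(21)=792, p(22)=1002, p(23)=1255, p(24)=1575, p(25)=1958, p(26)=2436, p(27)=3010, p(28)=3718, p(29)=4565, p(30)=5604, p(31)=6842, p(32)=8349, p(33)=10143, p(34)=12310, p(35)=14883, p(36)=17977, p(37)=21637, p(38)=26015, p(39)=31185, p(40)=37338, p(41)=44583, p(42)=53174, p(43)=63261, p(44)=75175, p(45)=89134, p(46)=105558, p(47)=124754, p(48)=147273, p(49)=173525, p(50)=204226, p(51)=239943, p(52)=281589, p(53)=329931, p(54)=386155, p(55)=451276, p(56)=526823, p(57)=614154, p(58)=715220, p(59)=831820, p(60)=966467, p(61)=1121505, p(62)=1300156, p(63)=1505499, p(64)=1741630, p(65)=2012558, p(66)=2323520, p(67)=2679689, p(68)=3087735, p(69)=3554345, p(70)=4087968, p(71)=4697205, p(72)=5392783, p(73)=6185689, p(74)=7089500, p(75)=8118264, p(76)=9289091, p(77)=10619863, p(78)=12132164, p(79)=13848650, p(80)=15796476, p(81)=18004327, p(82)=20506255, p(83)=23338469, p(84)=26543660, p(85)=30167357, p(86)=34262962, p(87)=38887673, p(88)=44108109, p(89)=49995925, p(90)=56634173, p(91)=64112359, p(92)=72533807, p(93)=82010177, p(94)=92669720, p(95)=104651419, p(96)=118114304, p(97)=133230930, p(98)=150198136, p(99)=169229875, p(100)=190569292, p(101)=214481126, p(102)=241265379, p(103)=271248950, p(104)=304801365, p(105)=342325709, p(106)=384276336, p(107)=431149389, p(108)=483502844, p(109)=541946240, p(110)=607163746.
Final step: p(111) = p(110) + p(109) - p(106) - p(104) + p(99) + p(96) - p(89) - p(85) + p(76) + p(71) - p(60) - p(54) + p(41) + p(34) - p(19) - p(11)
= 607163746 + 541946240 - 384276336 - 304801365 + 169229875 + 118114304 - 49995925 - 30167357 + 9289091 + 4697205 - 966467 - 386155 + 44583 + 12310 - 490 - 56
= 679903203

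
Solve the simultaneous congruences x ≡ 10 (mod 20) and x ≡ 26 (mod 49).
810

Using Chinese Remainder Theorem:
M = 20 × 49 = 980
M1 = 49, M2 = 20
y1 = 49^(-1) mod 20 = 9
y2 = 20^(-1) mod 49 = 27
x = (10×49×9 + 26×20×27) mod 980 = 810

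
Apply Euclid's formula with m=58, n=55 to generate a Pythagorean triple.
(339, 6380, 6389)

Euclid's formula: a = m² - n², b = 2mn, c = m² + n²
m = 58, n = 55
a = 58² - 55² = 3364 - 3025 = 339
b = 2 × 58 × 55 = 6380
c = 58² + 55² = 3364 + 3025 = 6389
Verification: 339² + 6380² = 114921 + 40704400 = 40819321 = 6389² ✓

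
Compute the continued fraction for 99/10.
[9; 1, 9]

Euclidean algorithm steps:
99 = 9 × 10 + 9
10 = 1 × 9 + 1
9 = 9 × 1 + 0
Continued fraction: [9; 1, 9]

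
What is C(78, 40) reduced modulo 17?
2

Using Lucas' theorem:
Write n=78 and k=40 in base 17:
n in base 17: [4, 10]
k in base 17: [2, 6]
C(78,40) mod 17 = ∏ C(n_i, k_i) mod 17
Digit binomials (mod 17): C(4,2) = 6; C(10,6) = 210 ≡ 6
Product: 6 × 6 = 36 ≡ 2 (mod 17)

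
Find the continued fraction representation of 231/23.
[10; 23]

Euclidean algorithm steps:
231 = 10 × 23 + 1
23 = 23 × 1 + 0
Continued fraction: [10; 23]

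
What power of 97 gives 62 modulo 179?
163

Baby-step giant-step with step n = ⌈√179⌉ = 14.
Baby steps 97^j mod 179 (j:value) for j=0..13: 0:1, 1:97, 2:101, 3:131, 4:177, 5:164, 6:156, 7:96, 8:4, 9:30, 10:46, 11:166, 12:171, 13:119.
Giant-step multiplier: 97^(-14) ≡ 97^(178-14) = 97^164 ≡ 107 (mod 179).
Giant steps γ_i = 62·107^i mod 179: γ_0=62, γ_1=11, γ_2=103, γ_3=102, γ_4=174, γ_5=2, γ_6=35, γ_7=165, γ_8=113, γ_9=98, γ_10=104, γ_11=30 (in table at j=9).
x = i·n + j = 11·14 + 9 = 163.
Check: 97^163 ≡ 62 (mod 179).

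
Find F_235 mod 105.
5

Matrix identity: Q^n = [[F_(n+1), F_n], [F_n, F_(n-1)]] with Q = [[1,1],[1,0]].
n = 235 = 11101011₂. Square-and-multiply, entries mod 105:
Q^1 = [[1,1],[1,0]]
Q^3 = (Q^1)²·Q = [[3,2],[2,1]]
Q^7 = (Q^3)²·Q = [[21,13],[13,8]]
Q^14 = (Q^7)² = [[85,62],[62,23]]
Q^29 = (Q^14)²·Q = [[20,44],[44,81]]
Q^58 = (Q^29)² = [[26,34],[34,97]]
Q^117 = (Q^58)²·Q = [[29,47],[47,87]]
Q^235 = (Q^117)²·Q = [[102,5],[5,97]]
F_235 mod 105 = Q^235[0][1] = 5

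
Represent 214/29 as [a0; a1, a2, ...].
[7; 2, 1, 1, 1, 3]

Euclidean algorithm steps:
214 = 7 × 29 + 11
29 = 2 × 11 + 7
11 = 1 × 7 + 4
7 = 1 × 4 + 3
4 = 1 × 3 + 1
3 = 3 × 1 + 0
Continued fraction: [7; 2, 1, 1, 1, 3]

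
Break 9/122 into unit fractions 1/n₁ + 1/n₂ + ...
1/14 + 1/427

Greedy algorithm:
9/122: ceiling(122/9) = 14, use 1/14
1/427: ceiling(427/1) = 427, use 1/427
Result: 9/122 = 1/14 + 1/427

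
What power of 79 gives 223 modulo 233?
215

Baby-step giant-step with step n = ⌈√233⌉ = 16.
Baby steps 79^j mod 233 (j:value) for j=0..15: 0:1, 1:79, 2:183, 3:11, 4:170, 5:149, 6:121, 7:6, 8:8, 9:166, 10:66, 11:88, 12:195, 13:27, 14:36, 15:48.
Giant-step multiplier: 79^(-16) ≡ 79^(232-16) = 79^216 ≡ 142 (mod 233).
Giant steps γ_i = 223·142^i mod 233: γ_0=223, γ_1=211, γ_2=138, γ_3=24, γ_4=146, γ_5=228, γ_6=222, γ_7=69, γ_8=12, γ_9=73, γ_10=114, γ_11=111, γ_12=151, γ_13=6 (in table at j=7).
x = i·n + j = 13·16 + 7 = 215.
Check: 79^215 ≡ 223 (mod 233).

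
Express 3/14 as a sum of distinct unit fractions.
1/5 + 1/70

Greedy algorithm:
3/14: ceiling(14/3) = 5, use 1/5
1/70: ceiling(70/1) = 70, use 1/70
Result: 3/14 = 1/5 + 1/70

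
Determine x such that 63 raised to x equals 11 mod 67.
13

Baby-step giant-step with step n = ⌈√67⌉ = 9.
Baby steps 63^j mod 67 (j:value) for j=0..8: 0:1, 1:63, 2:16, 3:3, 4:55, 5:48, 6:9, 7:31, 8:10.
Giant-step multiplier: 63^(-9) ≡ 63^(66-9) = 63^57 ≡ 5 (mod 67).
Giant steps γ_i = 11·5^i mod 67: γ_0=11, γ_1=55 (in table at j=4).
x = i·n + j = 1·9 + 4 = 13.
Check: 63^13 ≡ 11 (mod 67).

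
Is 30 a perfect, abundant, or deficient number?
abundant

Proper divisors of 30: sum = 1 + 2 + 3 + 5 + 6 + 10 + 15 = 42
Since 42 > 30, 30 is abundant.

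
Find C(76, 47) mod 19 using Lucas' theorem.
0

Using Lucas' theorem:
Write n=76 and k=47 in base 19:
n in base 19: [4, 0]
k in base 19: [2, 9]
C(76,47) mod 19 = ∏ C(n_i, k_i) mod 19
Digit binomials (mod 19): C(4,2) = 6; C(0,9) = 0 (k_i > n_i)
Product: 6 × 0 = 0 ≡ 0 (mod 19)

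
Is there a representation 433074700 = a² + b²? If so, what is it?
Not possible

Factorization: 433074700 = 2^2 × 5^2 × 163^3
By Fermat: n is sum of two squares iff every prime p ≡ 3 (mod 4) appears to even power.
Prime(s) ≡ 3 (mod 4) with odd exponent: [(163, 3)]
Therefore 433074700 cannot be expressed as a² + b².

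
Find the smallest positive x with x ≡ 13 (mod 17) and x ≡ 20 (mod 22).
64

Using Chinese Remainder Theorem:
M = 17 × 22 = 374
M1 = 22, M2 = 17
y1 = 22^(-1) mod 17 = 7
y2 = 17^(-1) mod 22 = 13
x = (13×22×7 + 20×17×13) mod 374 = 64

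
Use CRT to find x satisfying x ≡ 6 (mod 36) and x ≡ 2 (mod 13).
366

Using Chinese Remainder Theorem:
M = 36 × 13 = 468
M1 = 13, M2 = 36
y1 = 13^(-1) mod 36 = 25
y2 = 36^(-1) mod 13 = 4
x = (6×13×25 + 2×36×4) mod 468 = 366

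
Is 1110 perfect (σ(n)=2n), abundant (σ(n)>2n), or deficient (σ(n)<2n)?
abundant

Proper divisors of 1110: sum = 1 + 2 + 3 + 5 + 6 + 10 + 15 + 30 + 37 + 74 + 111 + 185 + 222 + 370 + 555 = 1626
Since 1626 > 1110, 1110 is abundant.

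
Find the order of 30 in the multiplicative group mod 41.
40

41 is prime, so ord(30) divides φ(41) = 40.
Divisors of 40: 1, 2, 4, 5, 8, 10, 20, 40.
Repeated squaring: 30^1 ≡ 30, 30^2 ≡ 39, 30^4 ≡ 4, 30^8 ≡ 16, 30^16 ≡ 10, 30^32 ≡ 18 (mod 41).
Test 30^d mod 41 for each divisor d in increasing order:
30^1 ≡ 30
30^2 ≡ 39
30^4 ≡ 4
30^5 = 30^4·30^1 ≡ 38
30^8 ≡ 16
30^10 = 30^8·30^2 ≡ 9
30^20 = 30^16·30^4 ≡ 40
30^40 = 30^32·30^8 ≡ 1  ← first divisor giving 1
The order is 40.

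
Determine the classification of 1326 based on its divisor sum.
abundant

Proper divisors of 1326: sum = 1 + 2 + 3 + 6 + 13 + 17 + 26 + 34 + 39 + 51 + 78 + 102 + 221 + 442 + 663 = 1698
Since 1698 > 1326, 1326 is abundant.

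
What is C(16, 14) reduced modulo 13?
3

Using Lucas' theorem:
Write n=16 and k=14 in base 13:
n in base 13: [1, 3]
k in base 13: [1, 1]
C(16,14) mod 13 = ∏ C(n_i, k_i) mod 13
Digit binomials (mod 13): C(1,1) = 1; C(3,1) = 3
Product: 1 × 3 = 3 ≡ 3 (mod 13)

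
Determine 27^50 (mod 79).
22

Repeated squaring. Binary of 50 = 110010.
27^1 ≡ 27 (mod 79); 27^2 ≡ 18 (mod 79); 27^4 ≡ 8 (mod 79); 27^8 ≡ 64 (mod 79); 27^16 ≡ 67 (mod 79); 27^32 ≡ 65 (mod 79)
27^50 = 27^2 × 27^16 × 27^32 ≡ 22 (mod 79)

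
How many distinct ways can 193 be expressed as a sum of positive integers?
2168627105469

p(n) counts ways to write n as a sum of positive integers (order ignored).
Euler's pentagonal recurrence: p(k) = p(k-1) + p(k-2) - p(k-5) - p(k-7) + p(k-12) + p(k-15) - ... (offsets j(3j∓1)/2, signs ++--, p(0)=1, p(<0)=0).
DP table for k = 0..192: p(0)=1, p(1)=1, p(2)=2, p(3)=3, p(4)=5, p(5)=7, p(6)=11, p(7)=15, p(8)=22, p(9)=30, p(10)=42, p(11)=56, p(12)=77, p(13)=101, p(14)=135, p(15)=176, p(16)=231, p(17)=297, p(18)=385, p(19)=490, p(20)=627, p(21)=792, p(22)=1002, p(23)=1255, p(24)=1575, p(25)=1958, p(26)=2436, p(27)=3010, p(28)=3718, p(29)=4565, p(30)=5604, p(31)=6842, p(32)=8349, p(33)=10143, p(34)=12310, p(35)=14883, p(36)=17977, p(37)=21637, p(38)=26015, p(39)=31185, p(40)=37338, p(41)=44583, p(42)=53174, p(43)=63261, p(44)=75175, p(45)=89134, p(46)=105558, p(47)=124754, p(48)=147273, p(49)=173525, p(50)=204226, p(51)=239943, p(52)=281589, p(53)=329931, p(54)=386155, p(55)=451276, p(56)=526823, p(57)=614154, p(58)=715220, p(59)=831820, p(60)=966467, p(61)=1121505, p(62)=1300156, p(63)=1505499, p(64)=1741630, p(65)=2012558, p(66)=2323520, p(67)=2679689, p(68)=3087735, p(69)=3554345, p(70)=4087968, p(71)=4697205, p(72)=5392783, p(73)=6185689, p(74)=7089500, p(75)=8118264, p(76)=9289091, p(77)=10619863, p(78)=12132164, p(79)=13848650, p(80)=15796476, p(81)=18004327, p(82)=20506255, p(83)=23338469, p(84)=26543660, p(85)=30167357, p(86)=34262962, p(87)=38887673, p(88)=44108109, p(89)=49995925, p(90)=56634173, p(91)=64112359, p(92)=72533807, p(93)=82010177, p(94)=92669720, p(95)=104651419, p(96)=118114304, p(97)=133230930, p(98)=150198136, p(99)=169229875, p(100)=190569292, p(101)=214481126, p(102)=241265379, p(103)=271248950, p(104)=304801365, p(105)=342325709, p(106)=384276336, p(107)=431149389, p(108)=483502844, p(109)=541946240, p(110)=607163746, p(111)=679903203, p(112)=761002156, p(113)=851376628, p(114)=952050665, p(115)=1064144451, p(116)=1188908248, p(117)=1327710076, p(118)=1482074143, p(119)=1653668665, p(120)=1844349560, p(121)=2056148051, p(122)=2291320912, p(123)=2552338241, p(124)=2841940500, p(125)=3163127352, p(126)=3519222692, p(127)=3913864295, p(128)=4351078600, p(129)=4835271870, p(130)=5371315400, p(131)=5964539504, p(132)=6620830889, p(133)=7346629512, p(134)=8149040695, p(135)=9035836076, p(136)=10015581680, p(137)=11097645016, p(138)=12292341831, p(139)=13610949895, p(140)=15065878135, p(141)=16670689208, p(142)=18440293320, p(143)=20390982757, p(144)=22540654445, p(145)=24908858009, p(146)=27517052599, p(147)=30388671978, p(148)=33549419497, p(149)=37027355200, p(150)=40853235313, p(151)=45060624582, p(152)=49686288421, p(153)=54770336324, p(154)=60356673280, p(155)=66493182097, p(156)=73232243759, p(157)=80630964769, p(158)=88751778802, p(159)=97662728555, p(160)=107438159466, p(161)=118159068427, p(162)=129913904637, p(163)=142798995930, p(164)=156919475295, p(165)=172389800255, p(166)=189334822579, p(167)=207890420102, p(168)=228204732751, p(169)=250438925115, p(170)=274768617130, p(171)=301384802048, p(172)=330495499613, p(173)=362326859895, p(174)=397125074750, p(175)=435157697830, p(176)=476715857290, p(177)=522115831195, p(178)=571701605655, p(179)=625846753120, p(180)=684957390936, p(181)=749474411781, p(182)=819876908323, p(183)=896684817527, p(184)=980462880430, p(185)=1071823774337, p(186)=1171432692373, p(187)=1280011042268, p(188)=1398341745571, p(189)=1527273599625, p(190)=1667727404093, p(191)=1820701100652, p(192)=1987276856363.
Final step: p(193) = p(192) + p(191) - p(188) - p(186) + p(181) + p(178) - p(171) - p(167) + p(158) + p(153) - p(142) - p(136) + p(123) + p(116) - p(101) - p(93) + p(76) + p(67) - p(48) - p(38) + p(17) + p(6)
= 1987276856363 + 1820701100652 - 1398341745571 - 1171432692373 + 749474411781 + 571701605655 - 301384802048 - 207890420102 + 88751778802 + 54770336324 - 18440293320 - 10015581680 + 2552338241 + 1188908248 - 214481126 - 82010177 + 9289091 + 2679689 - 147273 - 26015 + 297 + 11
= 2168627105469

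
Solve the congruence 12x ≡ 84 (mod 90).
x ≡ 7 (mod 15)

gcd(12, 90) = 6, which divides 84, so solutions exist.
Divide through by 6: 2x ≡ 14 (mod 15).
Find 2^(-1) mod 15 by the extended Euclidean algorithm:
15 = 7 × 2 + 1  ⟹  1 = (1)·15 + (-7)·2
So (-7)·2 ≡ 1 (mod 15), i.e. 2^(-1) ≡ -7 ≡ 8 (mod 15).
x ≡ 8 × 14 = 112 ≡ 7 (mod 15).
Check: 12 × 7 = 84 ≡ 84 (mod 90).
x ≡ 7 (mod 15), giving 6 solutions mod 90.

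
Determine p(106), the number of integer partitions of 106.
384276336

p(n) counts ways to write n as a sum of positive integers (order ignored).
Euler's pentagonal recurrence: p(k) = p(k-1) + p(k-2) - p(k-5) - p(k-7) + p(k-12) + p(k-15) - ... (offsets j(3j∓1)/2, signs ++--, p(0)=1, p(<0)=0).
DP table for k = 0..105: p(0)=1, p(1)=1, p(2)=2, p(3)=3, p(4)=5, p(5)=7, p(6)=11, p(7)=15, p(8)=22, p(9)=30, p(10)=42, p(11)=56, p(12)=77, p(13)=101, p(14)=135, p(15)=176, p(16)=231, p(17)=297, p(18)=385, p(19)=490, p(20)=627, p(21)=792, p(22)=1002, p(23)=1255, p(24)=1575, p(25)=1958, p(26)=2436, p(27)=3010, p(28)=3718, p(29)=4565, p(30)=5604, p(31)=6842, p(32)=8349, p(33)=10143, p(34)=12310, p(35)=14883, p(36)=17977, p(37)=21637, p(38)=26015, p(39)=31185, p(40)=37338, p(41)=44583, p(42)=53174, p(43)=63261, p(44)=75175, p(45)=89134, p(46)=105558, p(47)=124754, p(48)=147273, p(49)=173525, p(50)=204226, p(51)=239943, p(52)=281589, p(53)=329931, p(54)=386155, p(55)=451276, p(56)=526823, p(57)=614154, p(58)=715220, p(59)=831820, p(60)=966467, p(61)=1121505, p(62)=1300156, p(63)=1505499, p(64)=1741630, p(65)=2012558, p(66)=2323520, p(67)=2679689, p(68)=3087735, p(69)=3554345, p(70)=4087968, p(71)=4697205, p(72)=5392783, p(73)=6185689, p(74)=7089500, p(75)=8118264, p(76)=9289091, p(77)=10619863, p(78)=12132164, p(79)=13848650, p(80)=15796476, p(81)=18004327, p(82)=20506255, p(83)=23338469, p(84)=26543660, p(85)=30167357, p(86)=34262962, p(87)=38887673, p(88)=44108109, p(89)=49995925, p(90)=56634173, p(91)=64112359, p(92)=72533807, p(93)=82010177, p(94)=92669720, p(95)=104651419, p(96)=118114304, p(97)=133230930, p(98)=150198136, p(99)=169229875, p(100)=190569292, p(101)=214481126, p(102)=241265379, p(103)=271248950, p(104)=304801365, p(105)=342325709.
Final step: p(106) = p(105) + p(104) - p(101) - p(99) + p(94) + p(91) - p(84) - p(80) + p(71) + p(66) - p(55) - p(49) + p(36) + p(29) - p(14) - p(6)
= 342325709 + 304801365 - 214481126 - 169229875 + 92669720 + 64112359 - 26543660 - 15796476 + 4697205 + 2323520 - 451276 - 173525 + 17977 + 4565 - 135 - 11
= 384276336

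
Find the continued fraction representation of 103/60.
[1; 1, 2, 1, 1, 8]

Euclidean algorithm steps:
103 = 1 × 60 + 43
60 = 1 × 43 + 17
43 = 2 × 17 + 9
17 = 1 × 9 + 8
9 = 1 × 8 + 1
8 = 8 × 1 + 0
Continued fraction: [1; 1, 2, 1, 1, 8]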